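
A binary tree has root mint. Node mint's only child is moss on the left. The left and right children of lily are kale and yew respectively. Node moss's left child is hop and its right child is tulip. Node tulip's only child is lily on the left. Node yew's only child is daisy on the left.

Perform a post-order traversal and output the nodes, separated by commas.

Post-order visits the left subtree, then the right subtree, then the node.
At mint: go left to moss.
  At moss: go left to hop.
    hop is a leaf — visit hop.
  At moss: go right to tulip.
    At tulip: go left to lily.
      At lily: go left to kale.
        kale is a leaf — visit kale.
      At lily: go right to yew.
        At yew: go left to daisy.
          daisy is a leaf — visit daisy.
        At yew: no right child.
        Visit yew.
      Visit lily.
    At tulip: no right child.
    Visit tulip.
  Visit moss.
At mint: no right child.
Visit mint.

hop, kale, daisy, yew, lily, tulip, moss, mint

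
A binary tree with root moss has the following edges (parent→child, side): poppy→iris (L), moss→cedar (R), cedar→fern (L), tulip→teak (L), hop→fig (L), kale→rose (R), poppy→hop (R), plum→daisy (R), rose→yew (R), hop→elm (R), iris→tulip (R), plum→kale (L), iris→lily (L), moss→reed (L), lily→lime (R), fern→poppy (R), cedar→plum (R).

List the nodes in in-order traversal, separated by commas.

In-order visits the left subtree, then the node, then the right subtree.
At moss: go left to reed.
  reed is a leaf — visit reed.
Visit moss.
At moss: go right to cedar.
  At cedar: go left to fern.
    At fern: no left child.
    Visit fern.
    At fern: go right to poppy.
      At poppy: go left to iris.
        At iris: go left to lily.
          At lily: no left child.
          Visit lily.
          At lily: go right to lime.
            lime is a leaf — visit lime.
        Visit iris.
        At iris: go right to tulip.
          At tulip: go left to teak.
            teak is a leaf — visit teak.
          Visit tulip.
          At tulip: no right child.
      Visit poppy.
      At poppy: go right to hop.
        At hop: go left to fig.
          fig is a leaf — visit fig.
        Visit hop.
        At hop: go right to elm.
          elm is a leaf — visit elm.
  Visit cedar.
  At cedar: go right to plum.
    At plum: go left to kale.
      At kale: no left child.
      Visit kale.
      At kale: go right to rose.
        At rose: no left child.
        Visit rose.
        At rose: go right to yew.
          yew is a leaf — visit yew.
    Visit plum.
    At plum: go right to daisy.
      daisy is a leaf — visit daisy.

reed, moss, fern, lily, lime, iris, teak, tulip, poppy, fig, hop, elm, cedar, kale, rose, yew, plum, daisy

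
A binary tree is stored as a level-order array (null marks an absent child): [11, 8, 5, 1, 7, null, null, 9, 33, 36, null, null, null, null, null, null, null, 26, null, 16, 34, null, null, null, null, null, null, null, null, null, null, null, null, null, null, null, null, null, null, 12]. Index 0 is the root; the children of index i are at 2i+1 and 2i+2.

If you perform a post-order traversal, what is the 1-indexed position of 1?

4

Post-order visits the left subtree, then the right subtree, then the node.
At 11: go left to 8.
  At 8: go left to 1.
    At 1: go left to 9.
      9 is a leaf — visit 9.
    At 1: go right to 33.
      At 33: go left to 26.
        26 is a leaf — visit 26.
      At 33: no right child.
      Visit 33.
    Visit 1.
  At 8: go right to 7.
    At 7: go left to 36.
      At 36: go left to 16.
        At 16: go left to 12.
          12 is a leaf — visit 12.
        At 16: no right child.
        Visit 16.
      At 36: go right to 34.
        34 is a leaf — visit 34.
      Visit 36.
    At 7: no right child.
    Visit 7.
  Visit 8.
At 11: go right to 5.
  5 is a leaf — visit 5.
Visit 11.
Full post-order sequence: 9, 26, 33, 1, 12, 16, 34, 36, 7, 8, 5, 11.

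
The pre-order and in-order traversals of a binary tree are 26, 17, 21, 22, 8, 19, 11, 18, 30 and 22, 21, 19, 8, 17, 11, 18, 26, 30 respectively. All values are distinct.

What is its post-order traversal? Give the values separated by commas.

The first element of pre-order is the root; it splits in-order into left and right subtrees.
Root 26: left subtree has 7 nodes {22, 21, 19, 8, 17, 11, 18}, right has 1 {30}.
  Root 17: left subtree has 4 nodes {22, 21, 19, 8}, right has 2 {11, 18}.
    Root 21: left subtree has 1 node {22}, right has 2 {19, 8}.
      Root 8: left subtree has 1 node {19}, right has 0 { }.
    Root 11: left subtree has 0 nodes { }, right has 1 {18}.

22, 19, 8, 21, 18, 11, 17, 30, 26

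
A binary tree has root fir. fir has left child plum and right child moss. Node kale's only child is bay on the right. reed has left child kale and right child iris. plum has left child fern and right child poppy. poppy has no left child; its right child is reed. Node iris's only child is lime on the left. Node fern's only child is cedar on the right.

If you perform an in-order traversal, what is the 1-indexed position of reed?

In-order visits the left subtree, then the node, then the right subtree.
At fir: go left to plum.
  At plum: go left to fern.
    At fern: no left child.
    Visit fern.
    At fern: go right to cedar.
      cedar is a leaf — visit cedar.
  Visit plum.
  At plum: go right to poppy.
    At poppy: no left child.
    Visit poppy.
    At poppy: go right to reed.
      At reed: go left to kale.
        At kale: no left child.
        Visit kale.
        At kale: go right to bay.
          bay is a leaf — visit bay.
      Visit reed.
      At reed: go right to iris.
        At iris: go left to lime.
          lime is a leaf — visit lime.
        Visit iris.
        At iris: no right child.
Visit fir.
At fir: go right to moss.
  moss is a leaf — visit moss.
Full in-order sequence: fern, cedar, plum, poppy, kale, bay, reed, lime, iris, fir, moss.

7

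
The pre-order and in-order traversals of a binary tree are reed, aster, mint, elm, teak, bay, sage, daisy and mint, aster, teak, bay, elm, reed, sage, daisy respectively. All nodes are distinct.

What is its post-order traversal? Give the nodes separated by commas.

The first element of pre-order is the root; it splits in-order into left and right subtrees.
Root reed: left subtree has 5 nodes {mint, aster, teak, bay, elm}, right has 2 {sage, daisy}.
  Root aster: left subtree has 1 node {mint}, right has 3 {teak, bay, elm}.
    Root elm: left subtree has 2 nodes {teak, bay}, right has 0 { }.
      Root teak: left subtree has 0 nodes { }, right has 1 {bay}.
  Root sage: left subtree has 0 nodes { }, right has 1 {daisy}.

mint, bay, teak, elm, aster, daisy, sage, reed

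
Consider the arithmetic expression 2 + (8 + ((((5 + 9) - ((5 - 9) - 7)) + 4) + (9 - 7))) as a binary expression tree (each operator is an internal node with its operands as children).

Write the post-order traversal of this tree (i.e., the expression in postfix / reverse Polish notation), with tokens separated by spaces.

Post-order on an expression tree gives postfix notation: for each operator, emit left operand, right operand, then the operator.

2 8 5 9 + 5 9 - 7 - - 4 + 9 7 - + + +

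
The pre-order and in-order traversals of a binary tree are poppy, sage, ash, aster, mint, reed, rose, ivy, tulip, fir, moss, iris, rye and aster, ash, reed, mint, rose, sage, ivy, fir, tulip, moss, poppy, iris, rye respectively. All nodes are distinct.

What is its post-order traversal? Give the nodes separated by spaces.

The first element of pre-order is the root; it splits in-order into left and right subtrees.
Root poppy: left subtree has 10 nodes {aster, ash, reed, mint, rose, sage, ivy, fir, tulip, moss}, right has 2 {iris, rye}.
  Root sage: left subtree has 5 nodes {aster, ash, reed, mint, rose}, right has 4 {ivy, fir, tulip, moss}.
    Root ash: left subtree has 1 node {aster}, right has 3 {reed, mint, rose}.
      Root mint: left subtree has 1 node {reed}, right has 1 {rose}.
    Root ivy: left subtree has 0 nodes { }, right has 3 {fir, tulip, moss}.
      Root tulip: left subtree has 1 node {fir}, right has 1 {moss}.
  Root iris: left subtree has 0 nodes { }, right has 1 {rye}.

aster reed rose mint ash fir moss tulip ivy sage rye iris poppy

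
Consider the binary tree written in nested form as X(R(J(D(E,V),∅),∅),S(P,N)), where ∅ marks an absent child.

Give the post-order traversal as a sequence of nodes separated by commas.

E, V, D, J, R, P, N, S, X

Post-order visits the left subtree, then the right subtree, then the node.
At X: go left to R.
  At R: go left to J.
    At J: go left to D.
      At D: go left to E.
        E is a leaf — visit E.
      At D: go right to V.
        V is a leaf — visit V.
      Visit D.
    At J: no right child.
    Visit J.
  At R: no right child.
  Visit R.
At X: go right to S.
  At S: go left to P.
    P is a leaf — visit P.
  At S: go right to N.
    N is a leaf — visit N.
  Visit S.
Visit X.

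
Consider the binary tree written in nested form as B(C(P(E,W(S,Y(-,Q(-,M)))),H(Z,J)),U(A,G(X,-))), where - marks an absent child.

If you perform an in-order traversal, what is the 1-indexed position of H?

10

In-order visits the left subtree, then the node, then the right subtree.
At B: go left to C.
  At C: go left to P.
    At P: go left to E.
      E is a leaf — visit E.
    Visit P.
    At P: go right to W.
      At W: go left to S.
        S is a leaf — visit S.
      Visit W.
      At W: go right to Y.
        At Y: no left child.
        Visit Y.
        At Y: go right to Q.
          At Q: no left child.
          Visit Q.
          At Q: go right to M.
            M is a leaf — visit M.
  Visit C.
  At C: go right to H.
    At H: go left to Z.
      Z is a leaf — visit Z.
    Visit H.
    At H: go right to J.
      J is a leaf — visit J.
Visit B.
At B: go right to U.
  At U: go left to A.
    A is a leaf — visit A.
  Visit U.
  At U: go right to G.
    At G: go left to X.
      X is a leaf — visit X.
    Visit G.
    At G: no right child.
Full in-order sequence: E, P, S, W, Y, Q, M, C, Z, H, J, B, A, U, X, G.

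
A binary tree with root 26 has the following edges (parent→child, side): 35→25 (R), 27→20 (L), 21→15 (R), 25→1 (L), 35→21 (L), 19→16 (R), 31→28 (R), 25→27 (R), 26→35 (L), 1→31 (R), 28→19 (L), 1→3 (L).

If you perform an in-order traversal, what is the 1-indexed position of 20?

In-order visits the left subtree, then the node, then the right subtree.
At 26: go left to 35.
  At 35: go left to 21.
    At 21: no left child.
    Visit 21.
    At 21: go right to 15.
      15 is a leaf — visit 15.
  Visit 35.
  At 35: go right to 25.
    At 25: go left to 1.
      At 1: go left to 3.
        3 is a leaf — visit 3.
      Visit 1.
      At 1: go right to 31.
        At 31: no left child.
        Visit 31.
        At 31: go right to 28.
          At 28: go left to 19.
            At 19: no left child.
            Visit 19.
            At 19: go right to 16.
              16 is a leaf — visit 16.
          Visit 28.
          At 28: no right child.
    Visit 25.
    At 25: go right to 27.
      At 27: go left to 20.
        20 is a leaf — visit 20.
      Visit 27.
      At 27: no right child.
Visit 26.
At 26: no right child.
Full in-order sequence: 21, 15, 35, 3, 1, 31, 19, 16, 28, 25, 20, 27, 26.

11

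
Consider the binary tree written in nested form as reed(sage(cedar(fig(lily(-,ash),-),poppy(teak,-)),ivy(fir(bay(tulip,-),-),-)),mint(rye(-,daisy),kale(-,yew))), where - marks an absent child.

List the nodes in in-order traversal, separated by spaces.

lily ash fig cedar teak poppy sage tulip bay fir ivy reed rye daisy mint kale yew

In-order visits the left subtree, then the node, then the right subtree.
At reed: go left to sage.
  At sage: go left to cedar.
    At cedar: go left to fig.
      At fig: go left to lily.
        At lily: no left child.
        Visit lily.
        At lily: go right to ash.
          ash is a leaf — visit ash.
      Visit fig.
      At fig: no right child.
    Visit cedar.
    At cedar: go right to poppy.
      At poppy: go left to teak.
        teak is a leaf — visit teak.
      Visit poppy.
      At poppy: no right child.
  Visit sage.
  At sage: go right to ivy.
    At ivy: go left to fir.
      At fir: go left to bay.
        At bay: go left to tulip.
          tulip is a leaf — visit tulip.
        Visit bay.
        At bay: no right child.
      Visit fir.
      At fir: no right child.
    Visit ivy.
    At ivy: no right child.
Visit reed.
At reed: go right to mint.
  At mint: go left to rye.
    At rye: no left child.
    Visit rye.
    At rye: go right to daisy.
      daisy is a leaf — visit daisy.
  Visit mint.
  At mint: go right to kale.
    At kale: no left child.
    Visit kale.
    At kale: go right to yew.
      yew is a leaf — visit yew.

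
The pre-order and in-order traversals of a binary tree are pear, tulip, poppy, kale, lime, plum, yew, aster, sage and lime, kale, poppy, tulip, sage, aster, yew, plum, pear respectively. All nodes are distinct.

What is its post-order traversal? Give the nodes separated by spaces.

The first element of pre-order is the root; it splits in-order into left and right subtrees.
Root pear: left subtree has 8 nodes {lime, kale, poppy, tulip, sage, aster, yew, plum}, right has 0 { }.
  Root tulip: left subtree has 3 nodes {lime, kale, poppy}, right has 4 {sage, aster, yew, plum}.
    Root poppy: left subtree has 2 nodes {lime, kale}, right has 0 { }.
      Root kale: left subtree has 1 node {lime}, right has 0 { }.
    Root plum: left subtree has 3 nodes {sage, aster, yew}, right has 0 { }.
      Root yew: left subtree has 2 nodes {sage, aster}, right has 0 { }.
        Root aster: left subtree has 1 node {sage}, right has 0 { }.

lime kale poppy sage aster yew plum tulip pear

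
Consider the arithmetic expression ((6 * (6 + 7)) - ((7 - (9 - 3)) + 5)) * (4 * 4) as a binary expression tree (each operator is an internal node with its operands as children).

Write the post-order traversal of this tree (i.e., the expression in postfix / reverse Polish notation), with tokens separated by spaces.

Post-order on an expression tree gives postfix notation: for each operator, emit left operand, right operand, then the operator.

6 6 7 + * 7 9 3 - - 5 + - 4 4 * *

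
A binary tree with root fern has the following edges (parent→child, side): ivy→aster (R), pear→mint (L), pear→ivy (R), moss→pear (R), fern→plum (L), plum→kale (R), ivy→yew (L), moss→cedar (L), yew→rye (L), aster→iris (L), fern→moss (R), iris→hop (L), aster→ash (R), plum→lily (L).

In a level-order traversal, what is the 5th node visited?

kale

Level-order visits nodes level by level from the root, left to right within each level.
Level 0: fern
Level 1: plum, moss
Level 2: lily, kale, cedar, pear
Level 3: mint, ivy
Level 4: yew, aster
Level 5: rye, iris, ash
Level 6: hop
Full level-order sequence: fern, plum, moss, lily, kale, cedar, pear, mint, ivy, yew, aster, rye, iris, ash, hop.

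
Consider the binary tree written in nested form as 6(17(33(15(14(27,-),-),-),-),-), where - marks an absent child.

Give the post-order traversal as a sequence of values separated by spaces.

Post-order visits the left subtree, then the right subtree, then the node.
At 6: go left to 17.
  At 17: go left to 33.
    At 33: go left to 15.
      At 15: go left to 14.
        At 14: go left to 27.
          27 is a leaf — visit 27.
        At 14: no right child.
        Visit 14.
      At 15: no right child.
      Visit 15.
    At 33: no right child.
    Visit 33.
  At 17: no right child.
  Visit 17.
At 6: no right child.
Visit 6.

27 14 15 33 17 6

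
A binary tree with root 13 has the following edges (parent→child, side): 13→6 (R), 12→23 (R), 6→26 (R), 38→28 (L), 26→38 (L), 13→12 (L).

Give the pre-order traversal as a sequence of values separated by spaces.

13 12 23 6 26 38 28

Pre-order visits the node, then its left subtree, then its right subtree.
Visit 13.
At 13: go left to 12.
  Visit 12.
  At 12: no left child.
  At 12: go right to 23.
    23 is a leaf — visit 23.
At 13: go right to 6.
  Visit 6.
  At 6: no left child.
  At 6: go right to 26.
    Visit 26.
    At 26: go left to 38.
      Visit 38.
      At 38: go left to 28.
        28 is a leaf — visit 28.
      At 38: no right child.
    At 26: no right child.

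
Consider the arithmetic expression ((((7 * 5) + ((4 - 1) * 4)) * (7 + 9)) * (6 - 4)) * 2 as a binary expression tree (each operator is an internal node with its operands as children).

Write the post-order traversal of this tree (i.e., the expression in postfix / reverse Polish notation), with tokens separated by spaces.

7 5 * 4 1 - 4 * + 7 9 + * 6 4 - * 2 *

Post-order on an expression tree gives postfix notation: for each operator, emit left operand, right operand, then the operator.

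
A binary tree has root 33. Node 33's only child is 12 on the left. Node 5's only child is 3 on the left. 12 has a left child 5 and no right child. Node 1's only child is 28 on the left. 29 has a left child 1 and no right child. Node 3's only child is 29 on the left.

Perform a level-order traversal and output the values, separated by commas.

33, 12, 5, 3, 29, 1, 28

Level-order visits nodes level by level from the root, left to right within each level.
Level 0: 33
Level 1: 12
Level 2: 5
Level 3: 3
Level 4: 29
Level 5: 1
Level 6: 28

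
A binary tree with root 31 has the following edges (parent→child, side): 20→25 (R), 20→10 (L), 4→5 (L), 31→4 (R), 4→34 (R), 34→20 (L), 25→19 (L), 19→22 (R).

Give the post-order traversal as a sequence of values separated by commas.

Post-order visits the left subtree, then the right subtree, then the node.
At 31: no left child.
At 31: go right to 4.
  At 4: go left to 5.
    5 is a leaf — visit 5.
  At 4: go right to 34.
    At 34: go left to 20.
      At 20: go left to 10.
        10 is a leaf — visit 10.
      At 20: go right to 25.
        At 25: go left to 19.
          At 19: no left child.
          At 19: go right to 22.
            22 is a leaf — visit 22.
          Visit 19.
        At 25: no right child.
        Visit 25.
      Visit 20.
    At 34: no right child.
    Visit 34.
  Visit 4.
Visit 31.

5, 10, 22, 19, 25, 20, 34, 4, 31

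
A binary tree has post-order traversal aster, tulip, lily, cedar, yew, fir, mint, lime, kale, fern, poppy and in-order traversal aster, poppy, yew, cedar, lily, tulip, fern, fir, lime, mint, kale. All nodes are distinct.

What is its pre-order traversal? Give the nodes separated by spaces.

poppy aster fern yew cedar lily tulip kale lime fir mint

The last element of post-order is the root; it splits in-order into left and right subtrees.
Root poppy: left subtree has 1 node {aster}, right has 9 {yew, cedar, lily, tulip, fern, fir, lime, mint, kale}.
  Root fern: left subtree has 4 nodes {yew, cedar, lily, tulip}, right has 4 {fir, lime, mint, kale}.
    Root yew: left subtree has 0 nodes { }, right has 3 {cedar, lily, tulip}.
      Root cedar: left subtree has 0 nodes { }, right has 2 {lily, tulip}.
        Root lily: left subtree has 0 nodes { }, right has 1 {tulip}.
    Root kale: left subtree has 3 nodes {fir, lime, mint}, right has 0 { }.
      Root lime: left subtree has 1 node {fir}, right has 1 {mint}.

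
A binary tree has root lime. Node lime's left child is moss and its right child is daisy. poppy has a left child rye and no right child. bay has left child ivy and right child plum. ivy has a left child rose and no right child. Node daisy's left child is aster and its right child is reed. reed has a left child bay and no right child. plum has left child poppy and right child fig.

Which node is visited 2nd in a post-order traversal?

aster

Post-order visits the left subtree, then the right subtree, then the node.
At lime: go left to moss.
  moss is a leaf — visit moss.
At lime: go right to daisy.
  At daisy: go left to aster.
    aster is a leaf — visit aster.
  At daisy: go right to reed.
    At reed: go left to bay.
      At bay: go left to ivy.
        At ivy: go left to rose.
          rose is a leaf — visit rose.
        At ivy: no right child.
        Visit ivy.
      At bay: go right to plum.
        At plum: go left to poppy.
          At poppy: go left to rye.
            rye is a leaf — visit rye.
          At poppy: no right child.
          Visit poppy.
        At plum: go right to fig.
          fig is a leaf — visit fig.
        Visit plum.
      Visit bay.
    At reed: no right child.
    Visit reed.
  Visit daisy.
Visit lime.
Full post-order sequence: moss, aster, rose, ivy, rye, poppy, fig, plum, bay, reed, daisy, lime.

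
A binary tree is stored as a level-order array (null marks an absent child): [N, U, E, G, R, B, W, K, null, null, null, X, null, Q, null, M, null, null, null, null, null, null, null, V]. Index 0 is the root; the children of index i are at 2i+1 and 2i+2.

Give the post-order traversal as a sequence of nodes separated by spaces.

M K G R U V X B Q W E N

Post-order visits the left subtree, then the right subtree, then the node.
At N: go left to U.
  At U: go left to G.
    At G: go left to K.
      At K: go left to M.
        M is a leaf — visit M.
      At K: no right child.
      Visit K.
    At G: no right child.
    Visit G.
  At U: go right to R.
    R is a leaf — visit R.
  Visit U.
At N: go right to E.
  At E: go left to B.
    At B: go left to X.
      At X: go left to V.
        V is a leaf — visit V.
      At X: no right child.
      Visit X.
    At B: no right child.
    Visit B.
  At E: go right to W.
    At W: go left to Q.
      Q is a leaf — visit Q.
    At W: no right child.
    Visit W.
  Visit E.
Visit N.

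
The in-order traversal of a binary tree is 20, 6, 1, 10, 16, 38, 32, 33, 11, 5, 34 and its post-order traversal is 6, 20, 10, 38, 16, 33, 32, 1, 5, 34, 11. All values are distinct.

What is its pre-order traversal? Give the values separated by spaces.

The last element of post-order is the root; it splits in-order into left and right subtrees.
Root 11: left subtree has 8 nodes {20, 6, 1, 10, 16, 38, 32, 33}, right has 2 {5, 34}.
  Root 1: left subtree has 2 nodes {20, 6}, right has 5 {10, 16, 38, 32, 33}.
    Root 20: left subtree has 0 nodes { }, right has 1 {6}.
    Root 32: left subtree has 3 nodes {10, 16, 38}, right has 1 {33}.
      Root 16: left subtree has 1 node {10}, right has 1 {38}.
  Root 34: left subtree has 1 node {5}, right has 0 { }.

11 1 20 6 32 16 10 38 33 34 5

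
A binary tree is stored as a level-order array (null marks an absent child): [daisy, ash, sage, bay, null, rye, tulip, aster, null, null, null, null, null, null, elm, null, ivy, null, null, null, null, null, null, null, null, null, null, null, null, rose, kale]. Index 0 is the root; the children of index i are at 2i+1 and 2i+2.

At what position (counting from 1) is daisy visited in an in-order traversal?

5

In-order visits the left subtree, then the node, then the right subtree.
At daisy: go left to ash.
  At ash: go left to bay.
    At bay: go left to aster.
      At aster: no left child.
      Visit aster.
      At aster: go right to ivy.
        ivy is a leaf — visit ivy.
    Visit bay.
    At bay: no right child.
  Visit ash.
  At ash: no right child.
Visit daisy.
At daisy: go right to sage.
  At sage: go left to rye.
    rye is a leaf — visit rye.
  Visit sage.
  At sage: go right to tulip.
    At tulip: no left child.
    Visit tulip.
    At tulip: go right to elm.
      At elm: go left to rose.
        rose is a leaf — visit rose.
      Visit elm.
      At elm: go right to kale.
        kale is a leaf — visit kale.
Full in-order sequence: aster, ivy, bay, ash, daisy, rye, sage, tulip, rose, elm, kale.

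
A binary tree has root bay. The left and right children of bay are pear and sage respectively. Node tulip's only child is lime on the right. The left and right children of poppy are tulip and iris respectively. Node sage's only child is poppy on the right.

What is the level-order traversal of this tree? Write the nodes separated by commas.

Level-order visits nodes level by level from the root, left to right within each level.
Level 0: bay
Level 1: pear, sage
Level 2: poppy
Level 3: tulip, iris
Level 4: lime

bay, pear, sage, poppy, tulip, iris, lime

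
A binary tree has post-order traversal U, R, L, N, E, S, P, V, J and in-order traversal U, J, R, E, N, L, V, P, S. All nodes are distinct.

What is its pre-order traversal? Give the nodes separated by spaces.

The last element of post-order is the root; it splits in-order into left and right subtrees.
Root J: left subtree has 1 node {U}, right has 7 {R, E, N, L, V, P, S}.
  Root V: left subtree has 4 nodes {R, E, N, L}, right has 2 {P, S}.
    Root E: left subtree has 1 node {R}, right has 2 {N, L}.
      Root N: left subtree has 0 nodes { }, right has 1 {L}.
    Root P: left subtree has 0 nodes { }, right has 1 {S}.

J U V E R N L P S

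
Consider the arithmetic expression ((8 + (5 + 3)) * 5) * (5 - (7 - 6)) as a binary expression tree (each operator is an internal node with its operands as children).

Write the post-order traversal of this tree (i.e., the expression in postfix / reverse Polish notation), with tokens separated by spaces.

8 5 3 + + 5 * 5 7 6 - - *

Post-order on an expression tree gives postfix notation: for each operator, emit left operand, right operand, then the operator.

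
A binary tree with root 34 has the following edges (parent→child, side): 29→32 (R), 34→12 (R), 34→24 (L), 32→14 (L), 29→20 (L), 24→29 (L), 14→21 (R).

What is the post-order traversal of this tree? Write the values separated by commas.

20, 21, 14, 32, 29, 24, 12, 34

Post-order visits the left subtree, then the right subtree, then the node.
At 34: go left to 24.
  At 24: go left to 29.
    At 29: go left to 20.
      20 is a leaf — visit 20.
    At 29: go right to 32.
      At 32: go left to 14.
        At 14: no left child.
        At 14: go right to 21.
          21 is a leaf — visit 21.
        Visit 14.
      At 32: no right child.
      Visit 32.
    Visit 29.
  At 24: no right child.
  Visit 24.
At 34: go right to 12.
  12 is a leaf — visit 12.
Visit 34.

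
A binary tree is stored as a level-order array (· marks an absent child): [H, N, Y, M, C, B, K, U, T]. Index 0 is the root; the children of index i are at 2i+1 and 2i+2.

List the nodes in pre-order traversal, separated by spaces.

Pre-order visits the node, then its left subtree, then its right subtree.
Visit H.
At H: go left to N.
  Visit N.
  At N: go left to M.
    Visit M.
    At M: go left to U.
      U is a leaf — visit U.
    At M: go right to T.
      T is a leaf — visit T.
  At N: go right to C.
    C is a leaf — visit C.
At H: go right to Y.
  Visit Y.
  At Y: go left to B.
    B is a leaf — visit B.
  At Y: go right to K.
    K is a leaf — visit K.

H N M U T C Y B K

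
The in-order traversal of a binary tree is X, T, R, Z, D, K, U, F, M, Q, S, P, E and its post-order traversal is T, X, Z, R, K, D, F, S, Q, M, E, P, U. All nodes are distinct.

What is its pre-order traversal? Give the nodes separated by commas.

U, D, R, X, T, Z, K, P, M, F, Q, S, E

The last element of post-order is the root; it splits in-order into left and right subtrees.
Root U: left subtree has 6 nodes {X, T, R, Z, D, K}, right has 6 {F, M, Q, S, P, E}.
  Root D: left subtree has 4 nodes {X, T, R, Z}, right has 1 {K}.
    Root R: left subtree has 2 nodes {X, T}, right has 1 {Z}.
      Root X: left subtree has 0 nodes { }, right has 1 {T}.
  Root P: left subtree has 4 nodes {F, M, Q, S}, right has 1 {E}.
    Root M: left subtree has 1 node {F}, right has 2 {Q, S}.
      Root Q: left subtree has 0 nodes { }, right has 1 {S}.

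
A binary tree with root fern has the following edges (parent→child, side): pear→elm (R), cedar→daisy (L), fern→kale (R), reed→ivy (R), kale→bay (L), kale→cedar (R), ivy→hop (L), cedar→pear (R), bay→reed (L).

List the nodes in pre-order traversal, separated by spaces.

fern kale bay reed ivy hop cedar daisy pear elm

Pre-order visits the node, then its left subtree, then its right subtree.
Visit fern.
At fern: no left child.
At fern: go right to kale.
  Visit kale.
  At kale: go left to bay.
    Visit bay.
    At bay: go left to reed.
      Visit reed.
      At reed: no left child.
      At reed: go right to ivy.
        Visit ivy.
        At ivy: go left to hop.
          hop is a leaf — visit hop.
        At ivy: no right child.
    At bay: no right child.
  At kale: go right to cedar.
    Visit cedar.
    At cedar: go left to daisy.
      daisy is a leaf — visit daisy.
    At cedar: go right to pear.
      Visit pear.
      At pear: no left child.
      At pear: go right to elm.
        elm is a leaf — visit elm.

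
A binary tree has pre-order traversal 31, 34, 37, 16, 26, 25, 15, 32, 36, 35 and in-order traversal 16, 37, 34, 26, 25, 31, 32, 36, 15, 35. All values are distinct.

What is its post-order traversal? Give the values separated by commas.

The first element of pre-order is the root; it splits in-order into left and right subtrees.
Root 31: left subtree has 5 nodes {16, 37, 34, 26, 25}, right has 4 {32, 36, 15, 35}.
  Root 34: left subtree has 2 nodes {16, 37}, right has 2 {26, 25}.
    Root 37: left subtree has 1 node {16}, right has 0 { }.
    Root 26: left subtree has 0 nodes { }, right has 1 {25}.
  Root 15: left subtree has 2 nodes {32, 36}, right has 1 {35}.
    Root 32: left subtree has 0 nodes { }, right has 1 {36}.

16, 37, 25, 26, 34, 36, 32, 35, 15, 31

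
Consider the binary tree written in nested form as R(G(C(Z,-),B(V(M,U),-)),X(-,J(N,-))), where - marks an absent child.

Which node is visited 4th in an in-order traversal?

M

In-order visits the left subtree, then the node, then the right subtree.
At R: go left to G.
  At G: go left to C.
    At C: go left to Z.
      Z is a leaf — visit Z.
    Visit C.
    At C: no right child.
  Visit G.
  At G: go right to B.
    At B: go left to V.
      At V: go left to M.
        M is a leaf — visit M.
      Visit V.
      At V: go right to U.
        U is a leaf — visit U.
    Visit B.
    At B: no right child.
Visit R.
At R: go right to X.
  At X: no left child.
  Visit X.
  At X: go right to J.
    At J: go left to N.
      N is a leaf — visit N.
    Visit J.
    At J: no right child.
Full in-order sequence: Z, C, G, M, V, U, B, R, X, N, J.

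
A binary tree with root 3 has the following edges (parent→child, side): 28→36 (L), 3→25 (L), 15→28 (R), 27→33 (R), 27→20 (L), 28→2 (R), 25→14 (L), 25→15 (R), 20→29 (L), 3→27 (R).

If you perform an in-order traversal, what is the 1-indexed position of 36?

4

In-order visits the left subtree, then the node, then the right subtree.
At 3: go left to 25.
  At 25: go left to 14.
    14 is a leaf — visit 14.
  Visit 25.
  At 25: go right to 15.
    At 15: no left child.
    Visit 15.
    At 15: go right to 28.
      At 28: go left to 36.
        36 is a leaf — visit 36.
      Visit 28.
      At 28: go right to 2.
        2 is a leaf — visit 2.
Visit 3.
At 3: go right to 27.
  At 27: go left to 20.
    At 20: go left to 29.
      29 is a leaf — visit 29.
    Visit 20.
    At 20: no right child.
  Visit 27.
  At 27: go right to 33.
    33 is a leaf — visit 33.
Full in-order sequence: 14, 25, 15, 36, 28, 2, 3, 29, 20, 27, 33.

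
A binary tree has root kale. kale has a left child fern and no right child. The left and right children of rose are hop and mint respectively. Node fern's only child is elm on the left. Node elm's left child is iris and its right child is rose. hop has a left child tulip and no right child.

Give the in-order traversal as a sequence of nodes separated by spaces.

iris elm tulip hop rose mint fern kale

In-order visits the left subtree, then the node, then the right subtree.
At kale: go left to fern.
  At fern: go left to elm.
    At elm: go left to iris.
      iris is a leaf — visit iris.
    Visit elm.
    At elm: go right to rose.
      At rose: go left to hop.
        At hop: go left to tulip.
          tulip is a leaf — visit tulip.
        Visit hop.
        At hop: no right child.
      Visit rose.
      At rose: go right to mint.
        mint is a leaf — visit mint.
  Visit fern.
  At fern: no right child.
Visit kale.
At kale: no right child.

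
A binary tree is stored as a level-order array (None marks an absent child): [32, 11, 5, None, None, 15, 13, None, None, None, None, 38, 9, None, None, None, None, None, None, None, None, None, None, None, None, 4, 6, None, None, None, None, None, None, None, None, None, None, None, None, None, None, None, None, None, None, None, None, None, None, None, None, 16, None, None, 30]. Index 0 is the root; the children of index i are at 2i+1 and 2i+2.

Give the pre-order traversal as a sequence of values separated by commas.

32, 11, 5, 15, 38, 9, 4, 16, 6, 30, 13

Pre-order visits the node, then its left subtree, then its right subtree.
Visit 32.
At 32: go left to 11.
  11 is a leaf — visit 11.
At 32: go right to 5.
  Visit 5.
  At 5: go left to 15.
    Visit 15.
    At 15: go left to 38.
      38 is a leaf — visit 38.
    At 15: go right to 9.
      Visit 9.
      At 9: go left to 4.
        Visit 4.
        At 4: go left to 16.
          16 is a leaf — visit 16.
        At 4: no right child.
      At 9: go right to 6.
        Visit 6.
        At 6: no left child.
        At 6: go right to 30.
          30 is a leaf — visit 30.
  At 5: go right to 13.
    13 is a leaf — visit 13.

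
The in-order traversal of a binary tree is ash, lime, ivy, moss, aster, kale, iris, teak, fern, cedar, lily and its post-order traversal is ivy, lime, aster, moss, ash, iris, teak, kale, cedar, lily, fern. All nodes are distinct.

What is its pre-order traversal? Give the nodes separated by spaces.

fern kale ash moss lime ivy aster teak iris lily cedar

The last element of post-order is the root; it splits in-order into left and right subtrees.
Root fern: left subtree has 8 nodes {ash, lime, ivy, moss, aster, kale, iris, teak}, right has 2 {cedar, lily}.
  Root kale: left subtree has 5 nodes {ash, lime, ivy, moss, aster}, right has 2 {iris, teak}.
    Root ash: left subtree has 0 nodes { }, right has 4 {lime, ivy, moss, aster}.
      Root moss: left subtree has 2 nodes {lime, ivy}, right has 1 {aster}.
        Root lime: left subtree has 0 nodes { }, right has 1 {ivy}.
    Root teak: left subtree has 1 node {iris}, right has 0 { }.
  Root lily: left subtree has 1 node {cedar}, right has 0 { }.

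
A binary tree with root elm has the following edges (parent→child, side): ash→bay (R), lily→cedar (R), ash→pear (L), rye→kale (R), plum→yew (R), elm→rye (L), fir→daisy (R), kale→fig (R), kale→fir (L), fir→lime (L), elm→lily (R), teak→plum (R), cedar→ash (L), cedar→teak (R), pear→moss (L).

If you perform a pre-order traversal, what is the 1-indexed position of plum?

Pre-order visits the node, then its left subtree, then its right subtree.
Visit elm.
At elm: go left to rye.
  Visit rye.
  At rye: no left child.
  At rye: go right to kale.
    Visit kale.
    At kale: go left to fir.
      Visit fir.
      At fir: go left to lime.
        lime is a leaf — visit lime.
      At fir: go right to daisy.
        daisy is a leaf — visit daisy.
    At kale: go right to fig.
      fig is a leaf — visit fig.
At elm: go right to lily.
  Visit lily.
  At lily: no left child.
  At lily: go right to cedar.
    Visit cedar.
    At cedar: go left to ash.
      Visit ash.
      At ash: go left to pear.
        Visit pear.
        At pear: go left to moss.
          moss is a leaf — visit moss.
        At pear: no right child.
      At ash: go right to bay.
        bay is a leaf — visit bay.
    At cedar: go right to teak.
      Visit teak.
      At teak: no left child.
      At teak: go right to plum.
        Visit plum.
        At plum: no left child.
        At plum: go right to yew.
          yew is a leaf — visit yew.
Full pre-order sequence: elm, rye, kale, fir, lime, daisy, fig, lily, cedar, ash, pear, moss, bay, teak, plum, yew.

15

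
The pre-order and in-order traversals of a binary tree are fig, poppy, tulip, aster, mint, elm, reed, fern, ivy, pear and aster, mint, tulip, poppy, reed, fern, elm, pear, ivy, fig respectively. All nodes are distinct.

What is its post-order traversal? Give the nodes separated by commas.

mint, aster, tulip, fern, reed, pear, ivy, elm, poppy, fig

The first element of pre-order is the root; it splits in-order into left and right subtrees.
Root fig: left subtree has 9 nodes {aster, mint, tulip, poppy, reed, fern, elm, pear, ivy}, right has 0 { }.
  Root poppy: left subtree has 3 nodes {aster, mint, tulip}, right has 5 {reed, fern, elm, pear, ivy}.
    Root tulip: left subtree has 2 nodes {aster, mint}, right has 0 { }.
      Root aster: left subtree has 0 nodes { }, right has 1 {mint}.
    Root elm: left subtree has 2 nodes {reed, fern}, right has 2 {pear, ivy}.
      Root reed: left subtree has 0 nodes { }, right has 1 {fern}.
      Root ivy: left subtree has 1 node {pear}, right has 0 { }.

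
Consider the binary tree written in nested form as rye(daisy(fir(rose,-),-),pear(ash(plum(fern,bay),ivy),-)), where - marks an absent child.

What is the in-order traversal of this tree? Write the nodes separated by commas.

rose, fir, daisy, rye, fern, plum, bay, ash, ivy, pear

In-order visits the left subtree, then the node, then the right subtree.
At rye: go left to daisy.
  At daisy: go left to fir.
    At fir: go left to rose.
      rose is a leaf — visit rose.
    Visit fir.
    At fir: no right child.
  Visit daisy.
  At daisy: no right child.
Visit rye.
At rye: go right to pear.
  At pear: go left to ash.
    At ash: go left to plum.
      At plum: go left to fern.
        fern is a leaf — visit fern.
      Visit plum.
      At plum: go right to bay.
        bay is a leaf — visit bay.
    Visit ash.
    At ash: go right to ivy.
      ivy is a leaf — visit ivy.
  Visit pear.
  At pear: no right child.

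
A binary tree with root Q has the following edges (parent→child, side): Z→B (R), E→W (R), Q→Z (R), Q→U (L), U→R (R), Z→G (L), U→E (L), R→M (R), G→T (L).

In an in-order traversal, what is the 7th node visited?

T

In-order visits the left subtree, then the node, then the right subtree.
At Q: go left to U.
  At U: go left to E.
    At E: no left child.
    Visit E.
    At E: go right to W.
      W is a leaf — visit W.
  Visit U.
  At U: go right to R.
    At R: no left child.
    Visit R.
    At R: go right to M.
      M is a leaf — visit M.
Visit Q.
At Q: go right to Z.
  At Z: go left to G.
    At G: go left to T.
      T is a leaf — visit T.
    Visit G.
    At G: no right child.
  Visit Z.
  At Z: go right to B.
    B is a leaf — visit B.
Full in-order sequence: E, W, U, R, M, Q, T, G, Z, B.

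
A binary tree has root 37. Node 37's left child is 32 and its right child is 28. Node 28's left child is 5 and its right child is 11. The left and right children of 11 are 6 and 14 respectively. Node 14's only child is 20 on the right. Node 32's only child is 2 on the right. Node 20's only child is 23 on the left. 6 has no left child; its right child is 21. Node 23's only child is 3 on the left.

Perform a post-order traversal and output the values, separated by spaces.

Post-order visits the left subtree, then the right subtree, then the node.
At 37: go left to 32.
  At 32: no left child.
  At 32: go right to 2.
    2 is a leaf — visit 2.
  Visit 32.
At 37: go right to 28.
  At 28: go left to 5.
    5 is a leaf — visit 5.
  At 28: go right to 11.
    At 11: go left to 6.
      At 6: no left child.
      At 6: go right to 21.
        21 is a leaf — visit 21.
      Visit 6.
    At 11: go right to 14.
      At 14: no left child.
      At 14: go right to 20.
        At 20: go left to 23.
          At 23: go left to 3.
            3 is a leaf — visit 3.
          At 23: no right child.
          Visit 23.
        At 20: no right child.
        Visit 20.
      Visit 14.
    Visit 11.
  Visit 28.
Visit 37.

2 32 5 21 6 3 23 20 14 11 28 37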